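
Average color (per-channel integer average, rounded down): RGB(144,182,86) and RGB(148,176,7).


Midpoint: each channel = ⌊(C₁+C₂)/2⌋
R: ⌊(144+148)/2⌋ = 146
G: ⌊(182+176)/2⌋ = 179
B: ⌊(86+7)/2⌋ = 46
= RGB(146, 179, 46)


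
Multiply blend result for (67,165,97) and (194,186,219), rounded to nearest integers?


Multiply: C = A×B/255, rounded to nearest integer
R: 67×194/255 = 12998/255 ≈ 50.973 → 51
G: 165×186/255 = 30690/255 ≈ 120.353 → 120
B: 97×219/255 = 21243/255 ≈ 83.306 → 83
= RGB(51, 120, 83)


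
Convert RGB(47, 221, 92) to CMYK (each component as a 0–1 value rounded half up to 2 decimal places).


R'=47/255≈0.1843, G'=221/255≈0.8667, B'=92/255≈0.3608
K = 1 - max(R',G',B') = 1 - 221/255 = 34/255 = 0.13333… → 0.13
(1-R'-K)/(1-K) simplifies to (max-R)/max with max = 221:
C = (221-47)/221 = 174/221 = 0.78733… → 0.79
M = (221-221)/221 = 0/221 = 0 → 0.00
Y = (221-92)/221 = 129/221 = 0.58371… → 0.58
= CMYK(0.79, 0.00, 0.58, 0.13)


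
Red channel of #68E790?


Color: #68E790
R = 68 = 104
G = E7 = 231
B = 90 = 144
Red = 104


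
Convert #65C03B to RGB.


65 → 101 (R)
C0 → 192 (G)
3B → 59 (B)
= RGB(101, 192, 59)


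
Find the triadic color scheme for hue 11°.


Triadic: equally spaced at 120° intervals
H1 = 11°
H2 = (11 + 120) mod 360 = 131°
H3 = (11 + 240) mod 360 = 251°
Triadic = 11°, 131°, 251°


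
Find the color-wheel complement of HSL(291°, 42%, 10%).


Complement = opposite side of color wheel = hue + 180°
H' = (291 + 180) mod 360 = 111°
S and L unchanged.
= HSL(111°, 42%, 10%)


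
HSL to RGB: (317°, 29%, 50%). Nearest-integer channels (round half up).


H=317°, S=0.29, L=0.50
C = (1-|2L-1|)×S = (1-|0.00|)×0.29 = 0.29
H' = H/60 = 317/60 ≈ 5.2833; X = C×(1-|H' mod 2 - 1|) ≈ 0.2078
m = L - C/2 = 0.50 - 0.145 = 0.355
Sector ⌊H'⌋ = 5 → (R',G',B') = (0.29, 0.0, ≈0.2078)
RGB = ((R'+m)×255, (G'+m)×255, (B'+m)×255) = (164.475, 90.525, 143.5225)
Round half up → RGB(164, 91, 144)


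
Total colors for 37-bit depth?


Colors = 2^bits = 2^37
= 137,438,953,472 colors


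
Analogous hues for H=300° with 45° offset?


Base hue: 300°
Left analog: (300 - 45) mod 360 = 255°
Right analog: (300 + 45) mod 360 = 345°
Analogous hues = 255° and 345°


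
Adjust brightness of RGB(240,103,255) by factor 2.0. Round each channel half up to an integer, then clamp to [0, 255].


Multiply each channel by 2.0, round half up, clamp to [0, 255]
R: 240×2.0 = 480 → clamp → 255
G: 103×2.0 = 206
B: 255×2.0 = 510 → clamp → 255
= RGB(255, 206, 255)


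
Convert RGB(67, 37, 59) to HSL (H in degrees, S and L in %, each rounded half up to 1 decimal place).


Normalize: R'=67/255≈0.2627, G'=37/255≈0.1451, B'=59/255≈0.2314
Max=67/255, Min=37/255, Δ=Max-Min=30/255
L = (Max+Min)/2 = (67+37)/510 = 104/510 = 0.20392… → L = 20.4%
L ≤ 0.5 → S = Δ/(Max+Min) = 30/(67+37) = 30/104 = 0.28846… → S = 28.8%
(the 1/255 factors cancel in S and H, so raw channel differences can be used)
Max is R' → H = 60 × (((G-B)/Δ) mod 6) = 60 × (((37-59)/30) mod 6)
  (-22)/30 = -0.7333…; negative, so add 6 → 5.2666…
  H = 60 × 5.2666… = 316° → H = 316.0°
= HSL(316.0°, 28.8%, 20.4%)


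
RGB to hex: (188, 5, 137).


R = 188 → BC (hex)
G = 5 → 05 (hex)
B = 137 → 89 (hex)
Hex = #BC0589


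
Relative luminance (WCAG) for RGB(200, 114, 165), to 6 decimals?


Linearize each channel (sRGB transfer function): c = v/255; c_lin = c/12.92 if c ≤ 0.04045, else ((c+0.055)/1.055)^2.4
  R: 200/255 ≈ 0.784314 > 0.04045 → ((0.784314+0.055)/1.055)^2.4 ≈ 0.577580
  G: 114/255 ≈ 0.447059 > 0.04045 → ((0.447059+0.055)/1.055)^2.4 ≈ 0.168269
  B: 165/255 ≈ 0.647059 > 0.04045 → ((0.647059+0.055)/1.055)^2.4 ≈ 0.376262
R_lin = 0.577580, G_lin = 0.168269, B_lin = 0.376262
L = 0.2126×R + 0.7152×G + 0.0722×B
L = 0.2126×0.577580 + 0.7152×0.168269 + 0.0722×0.376262
L ≈ 0.270306


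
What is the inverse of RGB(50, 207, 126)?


Invert: (255-R, 255-G, 255-B)
R: 255-50 = 205
G: 255-207 = 48
B: 255-126 = 129
= RGB(205, 48, 129)


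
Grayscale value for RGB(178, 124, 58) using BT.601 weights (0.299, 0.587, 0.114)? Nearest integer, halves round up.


Gray = 0.299×R + 0.587×G + 0.114×B
Gray = 0.299×178 + 0.587×124 + 0.114×58
Gray = 53.222 + 72.788 + 6.612
Gray = 132.622 → round half up → 133
Gray = 133


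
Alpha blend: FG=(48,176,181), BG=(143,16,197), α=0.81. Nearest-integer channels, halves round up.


C = α×F + (1-α)×B, with 1-α = 0.19
R: 0.81×48 + 0.19×143 = 38.88 + 27.17 = 66.05 → 66
G: 0.81×176 + 0.19×16 = 142.56 + 3.04 = 145.60 → 146
B: 0.81×181 + 0.19×197 = 146.61 + 37.43 = 184.04 → 184
= RGB(66, 146, 184)


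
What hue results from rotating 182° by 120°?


New hue = (H + rotation) mod 360
New hue = (182 + 120) mod 360
= 302 mod 360
= 302°


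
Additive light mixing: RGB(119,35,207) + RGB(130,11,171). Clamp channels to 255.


Additive: each channel = min(255, C₁+C₂)
R: 119+130 = 249 → 249
G: 35+11 = 46 → 46
B: 207+171 = 378 → 255
= RGB(249, 46, 255)


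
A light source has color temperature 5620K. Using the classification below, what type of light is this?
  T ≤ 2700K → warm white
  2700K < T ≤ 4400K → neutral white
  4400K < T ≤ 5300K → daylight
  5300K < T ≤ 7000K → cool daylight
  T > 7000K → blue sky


Temperature: 5620K
5300K < 5620K ≤ 7000K → cool daylight
Classification: cool daylight


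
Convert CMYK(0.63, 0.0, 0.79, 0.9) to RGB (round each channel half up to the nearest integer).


R = 255 × (1-C) × (1-K) = 255 × 0.37 × 0.10 = 9.435 → 9
G = 255 × (1-M) × (1-K) = 255 × 1.00 × 0.10 = 25.5 → 26
B = 255 × (1-Y) × (1-K) = 255 × 0.21 × 0.10 = 5.355 → 5
= RGB(9, 26, 5)


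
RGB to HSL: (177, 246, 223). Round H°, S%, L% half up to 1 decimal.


Normalize: R'=177/255≈0.6941, G'=246/255≈0.9647, B'=223/255≈0.8745
Max=246/255, Min=177/255, Δ=Max-Min=69/255
L = (Max+Min)/2 = (246+177)/510 = 423/510 = 0.82941… → L = 82.9%
L > 0.5 → S = Δ/(2-Max-Min) = 69/(510-246-177) = 69/87 = 0.79310… → S = 79.3%
(the 1/255 factors cancel in S and H, so raw channel differences can be used)
Max is G' → H = 60 × ((B-R)/Δ + 2) = 60 × ((223-177)/69 + 2)
  46/69 + 2 = 0.6666… + 2 = 2.6666…
  H = 60 × 2.6666… = 160° → H = 160.0°
= HSL(160.0°, 79.3%, 82.9%)


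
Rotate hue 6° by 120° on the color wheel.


New hue = (H + rotation) mod 360
New hue = (6 + 120) mod 360
= 126 mod 360
= 126°


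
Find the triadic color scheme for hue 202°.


Triadic: equally spaced at 120° intervals
H1 = 202°
H2 = (202 + 120) mod 360 = 322°
H3 = (202 + 240) mod 360 = 82°
Triadic = 202°, 322°, 82°


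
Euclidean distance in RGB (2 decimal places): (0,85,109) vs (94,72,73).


d = √[(R₁-R₂)² + (G₁-G₂)² + (B₁-B₂)²]
d = √[(0-94)² + (85-72)² + (109-73)²]
d = √[8836 + 169 + 1296]
d = √10301
d ≈ 101.49


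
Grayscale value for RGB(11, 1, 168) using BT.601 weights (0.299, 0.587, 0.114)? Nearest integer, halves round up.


Gray = 0.299×R + 0.587×G + 0.114×B
Gray = 0.299×11 + 0.587×1 + 0.114×168
Gray = 3.289 + 0.587 + 19.152
Gray = 23.028 → round half up → 23
Gray = 23


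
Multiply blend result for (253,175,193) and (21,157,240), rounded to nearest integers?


Multiply: C = A×B/255, rounded to nearest integer
R: 253×21/255 = 5313/255 ≈ 20.835 → 21
G: 175×157/255 = 27475/255 ≈ 107.745 → 108
B: 193×240/255 = 46320/255 ≈ 181.647 → 182
= RGB(21, 108, 182)


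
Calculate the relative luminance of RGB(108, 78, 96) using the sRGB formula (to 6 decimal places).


Linearize each channel (sRGB transfer function): c = v/255; c_lin = c/12.92 if c ≤ 0.04045, else ((c+0.055)/1.055)^2.4
  R: 108/255 ≈ 0.423529 > 0.04045 → ((0.423529+0.055)/1.055)^2.4 ≈ 0.149960
  G: 78/255 ≈ 0.305882 > 0.04045 → ((0.305882+0.055)/1.055)^2.4 ≈ 0.076185
  B: 96/255 ≈ 0.376471 > 0.04045 → ((0.376471+0.055)/1.055)^2.4 ≈ 0.116971
R_lin = 0.149960, G_lin = 0.076185, B_lin = 0.116971
L = 0.2126×R + 0.7152×G + 0.0722×B
L = 0.2126×0.149960 + 0.7152×0.076185 + 0.0722×0.116971
L ≈ 0.094815


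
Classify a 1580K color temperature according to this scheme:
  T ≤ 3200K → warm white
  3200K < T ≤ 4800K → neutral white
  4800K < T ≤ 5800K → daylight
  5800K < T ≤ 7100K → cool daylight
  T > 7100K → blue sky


Temperature: 1580K
1580K ≤ 3200K → warm white
Classification: warm white


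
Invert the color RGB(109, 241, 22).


Invert: (255-R, 255-G, 255-B)
R: 255-109 = 146
G: 255-241 = 14
B: 255-22 = 233
= RGB(146, 14, 233)


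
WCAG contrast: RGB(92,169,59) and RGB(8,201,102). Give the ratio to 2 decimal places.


Linearize each sRGB channel c=v/255: c/12.92 if c ≤ 0.04045 else ((c+0.055)/1.055)^2.4
L = 0.2126×R_lin + 0.7152×G_lin + 0.0722×B_lin
Color 1 (92,169,59):
  R=92: 92/255≈0.3608 > 0.04045 → ((0.3608+0.055)/1.055)^2.4 ≈ 0.10702
  G=169: 169/255≈0.6627 > 0.04045 → ((0.6627+0.055)/1.055)^2.4 ≈ 0.39676
  B=59: 59/255≈0.2314 > 0.04045 → ((0.2314+0.055)/1.055)^2.4 ≈ 0.04374
  L1 = 0.2126×0.10702 + 0.7152×0.39676 + 0.0722×0.04374 ≈ 0.30967
Color 2 (8,201,102):
  R=8: 8/255≈0.0314 ≤ 0.04045 → 0.0314/12.92 ≈ 0.00243
  G=201: 201/255≈0.7882 > 0.04045 → ((0.7882+0.055)/1.055)^2.4 ≈ 0.58408
  B=102: 102/255≈0.4000 > 0.04045 → ((0.4000+0.055)/1.055)^2.4 ≈ 0.13287
  L2 = 0.2126×0.00243 + 0.7152×0.58408 + 0.0722×0.13287 ≈ 0.42784
Lighter = 0.42784, Darker = 0.30967
Ratio = (L_lighter + 0.05) / (L_darker + 0.05)
Ratio = (0.42784 + 0.05) / (0.30967 + 0.05) = 0.47784 / 0.35967 ≈ 1.3286
Ratio ≈ 1.33:1


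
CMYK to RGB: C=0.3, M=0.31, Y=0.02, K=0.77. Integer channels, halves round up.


R = 255 × (1-C) × (1-K) = 255 × 0.70 × 0.23 = 41.055 → 41
G = 255 × (1-M) × (1-K) = 255 × 0.69 × 0.23 = 40.4685 → 40
B = 255 × (1-Y) × (1-K) = 255 × 0.98 × 0.23 = 57.477 → 57
= RGB(41, 40, 57)


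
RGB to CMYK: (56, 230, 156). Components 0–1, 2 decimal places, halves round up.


R'=56/255≈0.2196, G'=230/255≈0.9020, B'=156/255≈0.6118
K = 1 - max(R',G',B') = 1 - 230/255 = 25/255 = 0.09803… → 0.10
(1-R'-K)/(1-K) simplifies to (max-R)/max with max = 230:
C = (230-56)/230 = 174/230 = 0.75652… → 0.76
M = (230-230)/230 = 0/230 = 0 → 0.00
Y = (230-156)/230 = 74/230 = 0.32173… → 0.32
= CMYK(0.76, 0.00, 0.32, 0.10)


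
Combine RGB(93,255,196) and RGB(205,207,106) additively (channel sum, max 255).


Additive: each channel = min(255, C₁+C₂)
R: 93+205 = 298 → 255
G: 255+207 = 462 → 255
B: 196+106 = 302 → 255
= RGB(255, 255, 255)


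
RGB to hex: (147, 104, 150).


R = 147 → 93 (hex)
G = 104 → 68 (hex)
B = 150 → 96 (hex)
Hex = #936896


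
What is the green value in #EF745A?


Color: #EF745A
R = EF = 239
G = 74 = 116
B = 5A = 90
Green = 116


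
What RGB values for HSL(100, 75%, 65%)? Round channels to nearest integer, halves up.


H=100°, S=0.75, L=0.65
C = (1-|2L-1|)×S = (1-|0.30|)×0.75 = 0.525
H' = H/60 = 100/60 ≈ 1.6667; X = C×(1-|H' mod 2 - 1|) = 0.175
m = L - C/2 = 0.65 - 0.2625 = 0.3875
Sector ⌊H'⌋ = 1 → (R',G',B') = (0.175, 0.525, 0.0)
RGB = ((R'+m)×255, (G'+m)×255, (B'+m)×255) = (143.4375, 232.6875, 98.8125)
Round half up → RGB(143, 233, 99)


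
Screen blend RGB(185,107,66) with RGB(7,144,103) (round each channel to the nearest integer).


Screen: C = 255 - (255-A)×(255-B)/255, rounded to nearest integer
R: 255 - (255-185)×(255-7)/255 = 255 - 17360/255 ≈ 255 - 68.078 = 186.922 → 187
G: 255 - (255-107)×(255-144)/255 = 255 - 16428/255 ≈ 255 - 64.424 = 190.576 → 191
B: 255 - (255-66)×(255-103)/255 = 255 - 28728/255 ≈ 255 - 112.659 = 142.341 → 142
= RGB(187, 191, 142)


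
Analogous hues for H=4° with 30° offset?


Base hue: 4°
Left analog: (4 - 30) mod 360 = 334°
Right analog: (4 + 30) mod 360 = 34°
Analogous hues = 334° and 34°


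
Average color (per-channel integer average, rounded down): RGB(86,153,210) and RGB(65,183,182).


Midpoint: each channel = ⌊(C₁+C₂)/2⌋
R: ⌊(86+65)/2⌋ = 75
G: ⌊(153+183)/2⌋ = 168
B: ⌊(210+182)/2⌋ = 196
= RGB(75, 168, 196)


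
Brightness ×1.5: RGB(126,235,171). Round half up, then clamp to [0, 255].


Multiply each channel by 1.5, round half up, clamp to [0, 255]
R: 126×1.5 = 189
G: 235×1.5 = 352.5 → round → 353 → clamp → 255
B: 171×1.5 = 256.5 → round → 257 → clamp → 255
= RGB(189, 255, 255)


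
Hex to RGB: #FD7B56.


FD → 253 (R)
7B → 123 (G)
56 → 86 (B)
= RGB(253, 123, 86)


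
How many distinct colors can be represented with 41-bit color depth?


Colors = 2^bits = 2^41
= 2,199,023,255,552 colors


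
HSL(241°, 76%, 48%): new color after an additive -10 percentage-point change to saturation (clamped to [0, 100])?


Original S = 76%
Adjustment = -10 percentage points
New S = 76 + (-10) = 66
Clamp to [0, 100] → 66
= HSL(241°, 66%, 48%)


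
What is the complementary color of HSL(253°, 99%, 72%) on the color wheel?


Complement = opposite side of color wheel = hue + 180°
H' = (253 + 180) mod 360 = 73°
S and L unchanged.
= HSL(73°, 99%, 72%)


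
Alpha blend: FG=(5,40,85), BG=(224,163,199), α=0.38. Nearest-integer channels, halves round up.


C = α×F + (1-α)×B, with 1-α = 0.62
R: 0.38×5 + 0.62×224 = 1.90 + 138.88 = 140.78 → 141
G: 0.38×40 + 0.62×163 = 15.20 + 101.06 = 116.26 → 116
B: 0.38×85 + 0.62×199 = 32.30 + 123.38 = 155.68 → 156
= RGB(141, 116, 156)


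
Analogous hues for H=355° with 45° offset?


Base hue: 355°
Left analog: (355 - 45) mod 360 = 310°
Right analog: (355 + 45) mod 360 = 40°
Analogous hues = 310° and 40°


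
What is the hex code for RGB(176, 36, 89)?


R = 176 → B0 (hex)
G = 36 → 24 (hex)
B = 89 → 59 (hex)
Hex = #B02459


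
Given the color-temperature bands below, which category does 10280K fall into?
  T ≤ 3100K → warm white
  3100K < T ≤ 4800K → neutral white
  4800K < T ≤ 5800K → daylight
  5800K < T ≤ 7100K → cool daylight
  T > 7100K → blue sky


Temperature: 10280K
10280K > 7100K → blue sky
Classification: blue sky


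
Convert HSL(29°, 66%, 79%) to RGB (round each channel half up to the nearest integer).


H=29°, S=0.66, L=0.79
C = (1-|2L-1|)×S = (1-|0.58|)×0.66 = 0.2772
H' = H/60 = 29/60 ≈ 0.4833; X = C×(1-|H' mod 2 - 1|) = 0.13398
m = L - C/2 = 0.79 - 0.1386 = 0.6514
Sector ⌊H'⌋ = 0 → (R',G',B') = (0.2772, 0.13398, 0.0)
RGB = ((R'+m)×255, (G'+m)×255, (B'+m)×255) = (236.793, 200.2719, 166.107)
Round half up → RGB(237, 200, 166)


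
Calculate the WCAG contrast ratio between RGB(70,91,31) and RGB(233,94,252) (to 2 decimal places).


Linearize each sRGB channel c=v/255: c/12.92 if c ≤ 0.04045 else ((c+0.055)/1.055)^2.4
L = 0.2126×R_lin + 0.7152×G_lin + 0.0722×B_lin
Color 1 (70,91,31):
  R=70: 70/255≈0.2745 > 0.04045 → ((0.2745+0.055)/1.055)^2.4 ≈ 0.06125
  G=91: 91/255≈0.3569 > 0.04045 → ((0.3569+0.055)/1.055)^2.4 ≈ 0.10462
  B=31: 31/255≈0.1216 > 0.04045 → ((0.1216+0.055)/1.055)^2.4 ≈ 0.01370
  L1 = 0.2126×0.06125 + 0.7152×0.10462 + 0.0722×0.01370 ≈ 0.08883
Color 2 (233,94,252):
  R=233: 233/255≈0.9137 > 0.04045 → ((0.9137+0.055)/1.055)^2.4 ≈ 0.81485
  G=94: 94/255≈0.3686 > 0.04045 → ((0.3686+0.055)/1.055)^2.4 ≈ 0.11193
  B=252: 252/255≈0.9882 > 0.04045 → ((0.9882+0.055)/1.055)^2.4 ≈ 0.97345
  L2 = 0.2126×0.81485 + 0.7152×0.11193 + 0.0722×0.97345 ≈ 0.32357
Lighter = 0.32357, Darker = 0.08883
Ratio = (L_lighter + 0.05) / (L_darker + 0.05)
Ratio = (0.32357 + 0.05) / (0.08883 + 0.05) = 0.37357 / 0.13883 ≈ 2.6908
Ratio ≈ 2.69:1


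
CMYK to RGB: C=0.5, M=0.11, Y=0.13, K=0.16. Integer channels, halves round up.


R = 255 × (1-C) × (1-K) = 255 × 0.50 × 0.84 = 107.1 → 107
G = 255 × (1-M) × (1-K) = 255 × 0.89 × 0.84 = 190.638 → 191
B = 255 × (1-Y) × (1-K) = 255 × 0.87 × 0.84 = 186.354 → 186
= RGB(107, 191, 186)


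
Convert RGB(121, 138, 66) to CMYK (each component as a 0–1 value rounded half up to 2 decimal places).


R'=121/255≈0.4745, G'=138/255≈0.5412, B'=66/255≈0.2588
K = 1 - max(R',G',B') = 1 - 138/255 = 117/255 = 0.45882… → 0.46
(1-R'-K)/(1-K) simplifies to (max-R)/max with max = 138:
C = (138-121)/138 = 17/138 = 0.12318… → 0.12
M = (138-138)/138 = 0/138 = 0 → 0.00
Y = (138-66)/138 = 72/138 = 0.52173… → 0.52
= CMYK(0.12, 0.00, 0.52, 0.46)


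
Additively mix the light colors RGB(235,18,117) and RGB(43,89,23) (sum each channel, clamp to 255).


Additive: each channel = min(255, C₁+C₂)
R: 235+43 = 278 → 255
G: 18+89 = 107 → 107
B: 117+23 = 140 → 140
= RGB(255, 107, 140)


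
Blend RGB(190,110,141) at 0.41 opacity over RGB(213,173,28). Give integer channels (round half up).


C = α×F + (1-α)×B, with 1-α = 0.59
R: 0.41×190 + 0.59×213 = 77.90 + 125.67 = 203.57 → 204
G: 0.41×110 + 0.59×173 = 45.10 + 102.07 = 147.17 → 147
B: 0.41×141 + 0.59×28 = 57.81 + 16.52 = 74.33 → 74
= RGB(204, 147, 74)


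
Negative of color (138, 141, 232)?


Invert: (255-R, 255-G, 255-B)
R: 255-138 = 117
G: 255-141 = 114
B: 255-232 = 23
= RGB(117, 114, 23)


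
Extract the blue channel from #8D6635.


Color: #8D6635
R = 8D = 141
G = 66 = 102
B = 35 = 53
Blue = 53


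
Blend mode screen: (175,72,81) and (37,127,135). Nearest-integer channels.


Screen: C = 255 - (255-A)×(255-B)/255, rounded to nearest integer
R: 255 - (255-175)×(255-37)/255 = 255 - 17440/255 ≈ 255 - 68.392 = 186.608 → 187
G: 255 - (255-72)×(255-127)/255 = 255 - 23424/255 ≈ 255 - 91.859 = 163.141 → 163
B: 255 - (255-81)×(255-135)/255 = 255 - 20880/255 ≈ 255 - 81.882 = 173.118 → 173
= RGB(187, 163, 173)


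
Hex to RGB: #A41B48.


A4 → 164 (R)
1B → 27 (G)
48 → 72 (B)
= RGB(164, 27, 72)


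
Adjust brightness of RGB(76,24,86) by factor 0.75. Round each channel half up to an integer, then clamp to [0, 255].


Multiply each channel by 0.75, round half up, clamp to [0, 255]
R: 76×0.75 = 57
G: 24×0.75 = 18
B: 86×0.75 = 64.5 → round → 65
= RGB(57, 18, 65)


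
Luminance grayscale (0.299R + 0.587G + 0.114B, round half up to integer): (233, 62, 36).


Gray = 0.299×R + 0.587×G + 0.114×B
Gray = 0.299×233 + 0.587×62 + 0.114×36
Gray = 69.667 + 36.394 + 4.104
Gray = 110.165 → round half up → 110
Gray = 110


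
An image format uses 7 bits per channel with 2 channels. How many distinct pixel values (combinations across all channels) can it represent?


Total bits = 7 bits/channel × 2 channels = 14 bits
Distinct pixel values = 2^14
= 16,384 pixel values


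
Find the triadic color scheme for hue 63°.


Triadic: equally spaced at 120° intervals
H1 = 63°
H2 = (63 + 120) mod 360 = 183°
H3 = (63 + 240) mod 360 = 303°
Triadic = 63°, 183°, 303°


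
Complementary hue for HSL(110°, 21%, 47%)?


Complement = opposite side of color wheel = hue + 180°
H' = (110 + 180) mod 360 = 290°
S and L unchanged.
= HSL(290°, 21%, 47%)


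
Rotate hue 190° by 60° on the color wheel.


New hue = (H + rotation) mod 360
New hue = (190 + 60) mod 360
= 250 mod 360
= 250°


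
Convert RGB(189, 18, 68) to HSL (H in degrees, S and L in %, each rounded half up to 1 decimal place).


Normalize: R'=189/255≈0.7412, G'=18/255≈0.0706, B'=68/255≈0.2667
Max=189/255, Min=18/255, Δ=Max-Min=171/255
L = (Max+Min)/2 = (189+18)/510 = 207/510 = 0.40588… → L = 40.6%
L ≤ 0.5 → S = Δ/(Max+Min) = 171/(189+18) = 171/207 = 0.82608… → S = 82.6%
(the 1/255 factors cancel in S and H, so raw channel differences can be used)
Max is R' → H = 60 × (((G-B)/Δ) mod 6) = 60 × (((18-68)/171) mod 6)
  (-50)/171 = -0.2923…; negative, so add 6 → 5.7076…
  H = 60 × 5.7076… = 342.456…° → H = 342.5°
= HSL(342.5°, 82.6%, 40.6%)


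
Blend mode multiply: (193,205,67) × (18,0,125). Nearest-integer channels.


Multiply: C = A×B/255, rounded to nearest integer
R: 193×18/255 = 3474/255 ≈ 13.624 → 14
G: 205×0/255 = 0/255 ≈ 0.000 → 0
B: 67×125/255 = 8375/255 ≈ 32.843 → 33
= RGB(14, 0, 33)


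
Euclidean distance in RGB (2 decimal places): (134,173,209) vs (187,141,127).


d = √[(R₁-R₂)² + (G₁-G₂)² + (B₁-B₂)²]
d = √[(134-187)² + (173-141)² + (209-127)²]
d = √[2809 + 1024 + 6724]
d = √10557
d ≈ 102.75


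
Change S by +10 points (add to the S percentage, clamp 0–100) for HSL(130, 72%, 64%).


Original S = 72%
Adjustment = +10 percentage points
New S = 72 + (10) = 82
Clamp to [0, 100] → 82
= HSL(130°, 82%, 64%)


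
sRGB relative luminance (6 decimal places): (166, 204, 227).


Linearize each channel (sRGB transfer function): c = v/255; c_lin = c/12.92 if c ≤ 0.04045, else ((c+0.055)/1.055)^2.4
  R: 166/255 ≈ 0.650980 > 0.04045 → ((0.650980+0.055)/1.055)^2.4 ≈ 0.381326
  G: 204/255 ≈ 0.800000 > 0.04045 → ((0.800000+0.055)/1.055)^2.4 ≈ 0.603827
  B: 227/255 ≈ 0.890196 > 0.04045 → ((0.890196+0.055)/1.055)^2.4 ≈ 0.768151
R_lin = 0.381326, G_lin = 0.603827, B_lin = 0.768151
L = 0.2126×R + 0.7152×G + 0.0722×B
L = 0.2126×0.381326 + 0.7152×0.603827 + 0.0722×0.768151
L ≈ 0.568388


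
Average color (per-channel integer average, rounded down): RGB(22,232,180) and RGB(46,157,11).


Midpoint: each channel = ⌊(C₁+C₂)/2⌋
R: ⌊(22+46)/2⌋ = 34
G: ⌊(232+157)/2⌋ = 194
B: ⌊(180+11)/2⌋ = 95
= RGB(34, 194, 95)


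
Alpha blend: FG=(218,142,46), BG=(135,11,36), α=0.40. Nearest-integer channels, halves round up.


C = α×F + (1-α)×B, with 1-α = 0.60
R: 0.40×218 + 0.60×135 = 87.20 + 81.00 = 168.20 → 168
G: 0.40×142 + 0.60×11 = 56.80 + 6.60 = 63.40 → 63
B: 0.40×46 + 0.60×36 = 18.40 + 21.60 = 40.00 → 40
= RGB(168, 63, 40)


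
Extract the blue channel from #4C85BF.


Color: #4C85BF
R = 4C = 76
G = 85 = 133
B = BF = 191
Blue = 191


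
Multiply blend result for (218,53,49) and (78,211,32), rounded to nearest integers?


Multiply: C = A×B/255, rounded to nearest integer
R: 218×78/255 = 17004/255 ≈ 66.682 → 67
G: 53×211/255 = 11183/255 ≈ 43.855 → 44
B: 49×32/255 = 1568/255 ≈ 6.149 → 6
= RGB(67, 44, 6)


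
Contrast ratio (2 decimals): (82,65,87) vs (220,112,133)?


Linearize each sRGB channel c=v/255: c/12.92 if c ≤ 0.04045 else ((c+0.055)/1.055)^2.4
L = 0.2126×R_lin + 0.7152×G_lin + 0.0722×B_lin
Color 1 (82,65,87):
  R=82: 82/255≈0.3216 > 0.04045 → ((0.3216+0.055)/1.055)^2.4 ≈ 0.08438
  G=65: 65/255≈0.2549 > 0.04045 → ((0.2549+0.055)/1.055)^2.4 ≈ 0.05286
  B=87: 87/255≈0.3412 > 0.04045 → ((0.3412+0.055)/1.055)^2.4 ≈ 0.09531
  L1 = 0.2126×0.08438 + 0.7152×0.05286 + 0.0722×0.09531 ≈ 0.06263
Color 2 (220,112,133):
  R=220: 220/255≈0.8627 > 0.04045 → ((0.8627+0.055)/1.055)^2.4 ≈ 0.71569
  G=112: 112/255≈0.4392 > 0.04045 → ((0.4392+0.055)/1.055)^2.4 ≈ 0.16203
  B=133: 133/255≈0.5216 > 0.04045 → ((0.5216+0.055)/1.055)^2.4 ≈ 0.23455
  L2 = 0.2126×0.71569 + 0.7152×0.16203 + 0.0722×0.23455 ≈ 0.28497
Lighter = 0.28497, Darker = 0.06263
Ratio = (L_lighter + 0.05) / (L_darker + 0.05)
Ratio = (0.28497 + 0.05) / (0.06263 + 0.05) = 0.33497 / 0.11263 ≈ 2.9742
Ratio ≈ 2.97:1


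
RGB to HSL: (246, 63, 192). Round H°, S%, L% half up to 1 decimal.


Normalize: R'=246/255≈0.9647, G'=63/255≈0.2471, B'=192/255≈0.7529
Max=246/255, Min=63/255, Δ=Max-Min=183/255
L = (Max+Min)/2 = (246+63)/510 = 309/510 = 0.60588… → L = 60.6%
L > 0.5 → S = Δ/(2-Max-Min) = 183/(510-246-63) = 183/201 = 0.91044… → S = 91.0%
(the 1/255 factors cancel in S and H, so raw channel differences can be used)
Max is R' → H = 60 × (((G-B)/Δ) mod 6) = 60 × (((63-192)/183) mod 6)
  (-129)/183 = -0.7049…; negative, so add 6 → 5.2950…
  H = 60 × 5.2950… = 317.704…° → H = 317.7°
= HSL(317.7°, 91.0%, 60.6%)


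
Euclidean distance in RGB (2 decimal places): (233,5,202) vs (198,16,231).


d = √[(R₁-R₂)² + (G₁-G₂)² + (B₁-B₂)²]
d = √[(233-198)² + (5-16)² + (202-231)²]
d = √[1225 + 121 + 841]
d = √2187
d ≈ 46.77


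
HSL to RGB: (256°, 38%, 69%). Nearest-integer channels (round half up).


H=256°, S=0.38, L=0.69
C = (1-|2L-1|)×S = (1-|0.38|)×0.38 = 0.2356
H' = H/60 = 256/60 ≈ 4.2667; X = C×(1-|H' mod 2 - 1|) ≈ 0.0628
m = L - C/2 = 0.69 - 0.1178 = 0.5722
Sector ⌊H'⌋ = 4 → (R',G',B') = (≈0.0628, 0.0, 0.2356)
RGB = ((R'+m)×255, (G'+m)×255, (B'+m)×255) = (161.9318, 145.911, 205.989)
Round half up → RGB(162, 146, 206)


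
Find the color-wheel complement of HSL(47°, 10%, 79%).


Complement = opposite side of color wheel = hue + 180°
H' = (47 + 180) mod 360 = 227°
S and L unchanged.
= HSL(227°, 10%, 79%)


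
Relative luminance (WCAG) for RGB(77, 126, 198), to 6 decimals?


Linearize each channel (sRGB transfer function): c = v/255; c_lin = c/12.92 if c ≤ 0.04045, else ((c+0.055)/1.055)^2.4
  R: 77/255 ≈ 0.301961 > 0.04045 → ((0.301961+0.055)/1.055)^2.4 ≈ 0.074214
  G: 126/255 ≈ 0.494118 > 0.04045 → ((0.494118+0.055)/1.055)^2.4 ≈ 0.208637
  B: 198/255 ≈ 0.776471 > 0.04045 → ((0.776471+0.055)/1.055)^2.4 ≈ 0.564712
R_lin = 0.074214, G_lin = 0.208637, B_lin = 0.564712
L = 0.2126×R + 0.7152×G + 0.0722×B
L = 0.2126×0.074214 + 0.7152×0.208637 + 0.0722×0.564712
L ≈ 0.205767


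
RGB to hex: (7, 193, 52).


R = 7 → 07 (hex)
G = 193 → C1 (hex)
B = 52 → 34 (hex)
Hex = #07C134


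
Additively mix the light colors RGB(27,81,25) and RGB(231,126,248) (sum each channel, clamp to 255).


Additive: each channel = min(255, C₁+C₂)
R: 27+231 = 258 → 255
G: 81+126 = 207 → 207
B: 25+248 = 273 → 255
= RGB(255, 207, 255)


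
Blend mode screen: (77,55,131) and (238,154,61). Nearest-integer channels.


Screen: C = 255 - (255-A)×(255-B)/255, rounded to nearest integer
R: 255 - (255-77)×(255-238)/255 = 255 - 3026/255 ≈ 255 - 11.867 = 243.133 → 243
G: 255 - (255-55)×(255-154)/255 = 255 - 20200/255 ≈ 255 - 79.216 = 175.784 → 176
B: 255 - (255-131)×(255-61)/255 = 255 - 24056/255 ≈ 255 - 94.337 = 160.663 → 161
= RGB(243, 176, 161)


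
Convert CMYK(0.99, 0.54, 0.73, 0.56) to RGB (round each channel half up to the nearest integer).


R = 255 × (1-C) × (1-K) = 255 × 0.01 × 0.44 = 1.122 → 1
G = 255 × (1-M) × (1-K) = 255 × 0.46 × 0.44 = 51.612 → 52
B = 255 × (1-Y) × (1-K) = 255 × 0.27 × 0.44 = 30.294 → 30
= RGB(1, 52, 30)


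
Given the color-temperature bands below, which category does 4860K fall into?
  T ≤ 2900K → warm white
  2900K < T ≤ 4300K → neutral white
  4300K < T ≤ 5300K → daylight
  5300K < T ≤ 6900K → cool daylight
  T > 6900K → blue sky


Temperature: 4860K
4300K < 4860K ≤ 5300K → daylight
Classification: daylight


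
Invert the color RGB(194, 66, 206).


Invert: (255-R, 255-G, 255-B)
R: 255-194 = 61
G: 255-66 = 189
B: 255-206 = 49
= RGB(61, 189, 49)


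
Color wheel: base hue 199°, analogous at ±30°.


Base hue: 199°
Left analog: (199 - 30) mod 360 = 169°
Right analog: (199 + 30) mod 360 = 229°
Analogous hues = 169° and 229°


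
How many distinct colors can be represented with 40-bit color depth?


Colors = 2^bits = 2^40
= 1,099,511,627,776 colors


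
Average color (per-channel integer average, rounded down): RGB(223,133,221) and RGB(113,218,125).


Midpoint: each channel = ⌊(C₁+C₂)/2⌋
R: ⌊(223+113)/2⌋ = 168
G: ⌊(133+218)/2⌋ = 175
B: ⌊(221+125)/2⌋ = 173
= RGB(168, 175, 173)


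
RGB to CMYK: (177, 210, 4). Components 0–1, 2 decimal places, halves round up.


R'=177/255≈0.6941, G'=210/255≈0.8235, B'=4/255≈0.0157
K = 1 - max(R',G',B') = 1 - 210/255 = 45/255 = 0.17647… → 0.18
(1-R'-K)/(1-K) simplifies to (max-R)/max with max = 210:
C = (210-177)/210 = 33/210 = 0.15714… → 0.16
M = (210-210)/210 = 0/210 = 0 → 0.00
Y = (210-4)/210 = 206/210 = 0.98095… → 0.98
= CMYK(0.16, 0.00, 0.98, 0.18)


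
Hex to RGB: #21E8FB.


21 → 33 (R)
E8 → 232 (G)
FB → 251 (B)
= RGB(33, 232, 251)


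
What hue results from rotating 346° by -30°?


New hue = (H + rotation) mod 360
New hue = (346 -30) mod 360
= 316 mod 360
= 316°


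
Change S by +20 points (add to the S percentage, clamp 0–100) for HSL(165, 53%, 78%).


Original S = 53%
Adjustment = +20 percentage points
New S = 53 + (20) = 73
Clamp to [0, 100] → 73
= HSL(165°, 73%, 78%)


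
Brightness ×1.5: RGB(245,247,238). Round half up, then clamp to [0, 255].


Multiply each channel by 1.5, round half up, clamp to [0, 255]
R: 245×1.5 = 367.5 → round → 368 → clamp → 255
G: 247×1.5 = 370.5 → round → 371 → clamp → 255
B: 238×1.5 = 357 → clamp → 255
= RGB(255, 255, 255)


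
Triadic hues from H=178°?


Triadic: equally spaced at 120° intervals
H1 = 178°
H2 = (178 + 120) mod 360 = 298°
H3 = (178 + 240) mod 360 = 58°
Triadic = 178°, 298°, 58°


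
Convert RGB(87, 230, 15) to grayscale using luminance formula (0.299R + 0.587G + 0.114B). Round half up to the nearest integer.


Gray = 0.299×R + 0.587×G + 0.114×B
Gray = 0.299×87 + 0.587×230 + 0.114×15
Gray = 26.013 + 135.010 + 1.710
Gray = 162.733 → round half up → 163
Gray = 163


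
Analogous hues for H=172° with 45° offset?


Base hue: 172°
Left analog: (172 - 45) mod 360 = 127°
Right analog: (172 + 45) mod 360 = 217°
Analogous hues = 127° and 217°


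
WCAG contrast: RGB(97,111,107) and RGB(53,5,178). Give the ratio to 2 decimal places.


Linearize each sRGB channel c=v/255: c/12.92 if c ≤ 0.04045 else ((c+0.055)/1.055)^2.4
L = 0.2126×R_lin + 0.7152×G_lin + 0.0722×B_lin
Color 1 (97,111,107):
  R=97: 97/255≈0.3804 > 0.04045 → ((0.3804+0.055)/1.055)^2.4 ≈ 0.11954
  G=111: 111/255≈0.4353 > 0.04045 → ((0.4353+0.055)/1.055)^2.4 ≈ 0.15896
  B=107: 107/255≈0.4196 > 0.04045 → ((0.4196+0.055)/1.055)^2.4 ≈ 0.14703
  L1 = 0.2126×0.11954 + 0.7152×0.15896 + 0.0722×0.14703 ≈ 0.14972
Color 2 (53,5,178):
  R=53: 53/255≈0.2078 > 0.04045 → ((0.2078+0.055)/1.055)^2.4 ≈ 0.03560
  G=5: 5/255≈0.0196 ≤ 0.04045 → 0.0196/12.92 ≈ 0.00152
  B=178: 178/255≈0.6980 > 0.04045 → ((0.6980+0.055)/1.055)^2.4 ≈ 0.44520
  L2 = 0.2126×0.03560 + 0.7152×0.00152 + 0.0722×0.44520 ≈ 0.04080
Lighter = 0.14972, Darker = 0.04080
Ratio = (L_lighter + 0.05) / (L_darker + 0.05)
Ratio = (0.14972 + 0.05) / (0.04080 + 0.05) = 0.19972 / 0.09080 ≈ 2.1996
Ratio ≈ 2.20:1


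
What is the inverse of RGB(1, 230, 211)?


Invert: (255-R, 255-G, 255-B)
R: 255-1 = 254
G: 255-230 = 25
B: 255-211 = 44
= RGB(254, 25, 44)


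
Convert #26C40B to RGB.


26 → 38 (R)
C4 → 196 (G)
0B → 11 (B)
= RGB(38, 196, 11)


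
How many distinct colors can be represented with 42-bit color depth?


Colors = 2^bits = 2^42
= 4,398,046,511,104 colors


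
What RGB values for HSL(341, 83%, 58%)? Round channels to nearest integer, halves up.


H=341°, S=0.83, L=0.58
C = (1-|2L-1|)×S = (1-|0.16|)×0.83 = 0.6972
H' = H/60 = 341/60 ≈ 5.6833; X = C×(1-|H' mod 2 - 1|) = 0.22078
m = L - C/2 = 0.58 - 0.3486 = 0.2314
Sector ⌊H'⌋ = 5 → (R',G',B') = (0.6972, 0.0, 0.22078)
RGB = ((R'+m)×255, (G'+m)×255, (B'+m)×255) = (236.793, 59.007, 115.3059)
Round half up → RGB(237, 59, 115)


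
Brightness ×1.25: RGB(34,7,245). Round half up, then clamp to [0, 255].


Multiply each channel by 1.25, round half up, clamp to [0, 255]
R: 34×1.25 = 42.5 → round → 43
G: 7×1.25 = 8.75 → round → 9
B: 245×1.25 = 306.25 → round → 306 → clamp → 255
= RGB(43, 9, 255)


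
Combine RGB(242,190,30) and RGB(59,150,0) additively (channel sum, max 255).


Additive: each channel = min(255, C₁+C₂)
R: 242+59 = 301 → 255
G: 190+150 = 340 → 255
B: 30+0 = 30 → 30
= RGB(255, 255, 30)


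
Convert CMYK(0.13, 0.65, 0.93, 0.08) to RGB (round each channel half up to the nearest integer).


R = 255 × (1-C) × (1-K) = 255 × 0.87 × 0.92 = 204.102 → 204
G = 255 × (1-M) × (1-K) = 255 × 0.35 × 0.92 = 82.11 → 82
B = 255 × (1-Y) × (1-K) = 255 × 0.07 × 0.92 = 16.422 → 16
= RGB(204, 82, 16)


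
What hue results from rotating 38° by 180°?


New hue = (H + rotation) mod 360
New hue = (38 + 180) mod 360
= 218 mod 360
= 218°


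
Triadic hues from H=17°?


Triadic: equally spaced at 120° intervals
H1 = 17°
H2 = (17 + 120) mod 360 = 137°
H3 = (17 + 240) mod 360 = 257°
Triadic = 17°, 137°, 257°


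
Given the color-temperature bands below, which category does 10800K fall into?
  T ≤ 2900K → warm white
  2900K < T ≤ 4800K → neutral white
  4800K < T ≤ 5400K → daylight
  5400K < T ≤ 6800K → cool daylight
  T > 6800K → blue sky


Temperature: 10800K
10800K > 6800K → blue sky
Classification: blue sky


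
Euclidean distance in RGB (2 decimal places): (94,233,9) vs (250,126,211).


d = √[(R₁-R₂)² + (G₁-G₂)² + (B₁-B₂)²]
d = √[(94-250)² + (233-126)² + (9-211)²]
d = √[24336 + 11449 + 40804]
d = √76589
d ≈ 276.75


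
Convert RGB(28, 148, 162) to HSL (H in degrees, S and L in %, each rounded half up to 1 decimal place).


Normalize: R'=28/255≈0.1098, G'=148/255≈0.5804, B'=162/255≈0.6353
Max=162/255, Min=28/255, Δ=Max-Min=134/255
L = (Max+Min)/2 = (162+28)/510 = 190/510 = 0.37254… → L = 37.3%
L ≤ 0.5 → S = Δ/(Max+Min) = 134/(162+28) = 134/190 = 0.70526… → S = 70.5%
(the 1/255 factors cancel in S and H, so raw channel differences can be used)
Max is B' → H = 60 × ((R-G)/Δ + 4) = 60 × ((28-148)/134 + 4)
  -120/134 + 4 = -0.8955… + 4 = 3.1044…
  H = 60 × 3.1044… = 186.268…° → H = 186.3°
= HSL(186.3°, 70.5%, 37.3%)


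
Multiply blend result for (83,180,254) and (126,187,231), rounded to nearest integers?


Multiply: C = A×B/255, rounded to nearest integer
R: 83×126/255 = 10458/255 ≈ 41.012 → 41
G: 180×187/255 = 33660/255 ≈ 132.000 → 132
B: 254×231/255 = 58674/255 ≈ 230.094 → 230
= RGB(41, 132, 230)


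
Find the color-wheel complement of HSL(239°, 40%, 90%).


Complement = opposite side of color wheel = hue + 180°
H' = (239 + 180) mod 360 = 59°
S and L unchanged.
= HSL(59°, 40%, 90%)


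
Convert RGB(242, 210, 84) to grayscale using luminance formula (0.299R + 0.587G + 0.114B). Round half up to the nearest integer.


Gray = 0.299×R + 0.587×G + 0.114×B
Gray = 0.299×242 + 0.587×210 + 0.114×84
Gray = 72.358 + 123.270 + 9.576
Gray = 205.204 → round half up → 205
Gray = 205


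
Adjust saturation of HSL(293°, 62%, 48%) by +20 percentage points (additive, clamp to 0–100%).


Original S = 62%
Adjustment = +20 percentage points
New S = 62 + (20) = 82
Clamp to [0, 100] → 82
= HSL(293°, 82%, 48%)


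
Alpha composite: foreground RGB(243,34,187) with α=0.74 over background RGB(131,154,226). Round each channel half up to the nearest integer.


C = α×F + (1-α)×B, with 1-α = 0.26
R: 0.74×243 + 0.26×131 = 179.82 + 34.06 = 213.88 → 214
G: 0.74×34 + 0.26×154 = 25.16 + 40.04 = 65.20 → 65
B: 0.74×187 + 0.26×226 = 138.38 + 58.76 = 197.14 → 197
= RGB(214, 65, 197)


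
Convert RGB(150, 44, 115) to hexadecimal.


R = 150 → 96 (hex)
G = 44 → 2C (hex)
B = 115 → 73 (hex)
Hex = #962C73


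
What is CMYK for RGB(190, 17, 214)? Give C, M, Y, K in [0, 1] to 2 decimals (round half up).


R'=190/255≈0.7451, G'=17/255≈0.0667, B'=214/255≈0.8392
K = 1 - max(R',G',B') = 1 - 214/255 = 41/255 = 0.16078… → 0.16
(1-R'-K)/(1-K) simplifies to (max-R)/max with max = 214:
C = (214-190)/214 = 24/214 = 0.11214… → 0.11
M = (214-17)/214 = 197/214 = 0.92056… → 0.92
Y = (214-214)/214 = 0/214 = 0 → 0.00
= CMYK(0.11, 0.92, 0.00, 0.16)


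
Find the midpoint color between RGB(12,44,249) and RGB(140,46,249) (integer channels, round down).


Midpoint: each channel = ⌊(C₁+C₂)/2⌋
R: ⌊(12+140)/2⌋ = 76
G: ⌊(44+46)/2⌋ = 45
B: ⌊(249+249)/2⌋ = 249
= RGB(76, 45, 249)


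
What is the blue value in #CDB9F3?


Color: #CDB9F3
R = CD = 205
G = B9 = 185
B = F3 = 243
Blue = 243


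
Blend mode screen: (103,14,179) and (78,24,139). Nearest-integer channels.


Screen: C = 255 - (255-A)×(255-B)/255, rounded to nearest integer
R: 255 - (255-103)×(255-78)/255 = 255 - 26904/255 ≈ 255 - 105.506 = 149.494 → 149
G: 255 - (255-14)×(255-24)/255 = 255 - 55671/255 ≈ 255 - 218.318 = 36.682 → 37
B: 255 - (255-179)×(255-139)/255 = 255 - 8816/255 ≈ 255 - 34.573 = 220.427 → 220
= RGB(149, 37, 220)


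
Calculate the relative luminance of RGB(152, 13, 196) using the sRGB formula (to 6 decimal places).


Linearize each channel (sRGB transfer function): c = v/255; c_lin = c/12.92 if c ≤ 0.04045, else ((c+0.055)/1.055)^2.4
  R: 152/255 ≈ 0.596078 > 0.04045 → ((0.596078+0.055)/1.055)^2.4 ≈ 0.313989
  G: 13/255 ≈ 0.050980 > 0.04045 → ((0.050980+0.055)/1.055)^2.4 ≈ 0.004025
  B: 196/255 ≈ 0.768627 > 0.04045 → ((0.768627+0.055)/1.055)^2.4 ≈ 0.552011
R_lin = 0.313989, G_lin = 0.004025, B_lin = 0.552011
L = 0.2126×R + 0.7152×G + 0.0722×B
L = 0.2126×0.313989 + 0.7152×0.004025 + 0.0722×0.552011
L ≈ 0.109488


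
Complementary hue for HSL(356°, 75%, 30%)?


Complement = opposite side of color wheel = hue + 180°
H' = (356 + 180) mod 360 = 176°
S and L unchanged.
= HSL(176°, 75%, 30%)


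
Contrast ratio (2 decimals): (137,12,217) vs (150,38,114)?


Linearize each sRGB channel c=v/255: c/12.92 if c ≤ 0.04045 else ((c+0.055)/1.055)^2.4
L = 0.2126×R_lin + 0.7152×G_lin + 0.0722×B_lin
Color 1 (137,12,217):
  R=137: 137/255≈0.5373 > 0.04045 → ((0.5373+0.055)/1.055)^2.4 ≈ 0.25016
  G=12: 12/255≈0.0471 > 0.04045 → ((0.0471+0.055)/1.055)^2.4 ≈ 0.00368
  B=217: 217/255≈0.8510 > 0.04045 → ((0.8510+0.055)/1.055)^2.4 ≈ 0.69387
  L1 = 0.2126×0.25016 + 0.7152×0.00368 + 0.0722×0.69387 ≈ 0.10591
Color 2 (150,38,114):
  R=150: 150/255≈0.5882 > 0.04045 → ((0.5882+0.055)/1.055)^2.4 ≈ 0.30499
  G=38: 38/255≈0.1490 > 0.04045 → ((0.1490+0.055)/1.055)^2.4 ≈ 0.01938
  B=114: 114/255≈0.4471 > 0.04045 → ((0.4471+0.055)/1.055)^2.4 ≈ 0.16827
  L2 = 0.2126×0.30499 + 0.7152×0.01938 + 0.0722×0.16827 ≈ 0.09085
Lighter = 0.10591, Darker = 0.09085
Ratio = (L_lighter + 0.05) / (L_darker + 0.05)
Ratio = (0.10591 + 0.05) / (0.09085 + 0.05) = 0.15591 / 0.14085 ≈ 1.1069
Ratio ≈ 1.11:1


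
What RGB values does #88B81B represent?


88 → 136 (R)
B8 → 184 (G)
1B → 27 (B)
= RGB(136, 184, 27)


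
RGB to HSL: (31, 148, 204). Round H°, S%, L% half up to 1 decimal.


Normalize: R'=31/255≈0.1216, G'=148/255≈0.5804, B'=204/255≈0.8000
Max=204/255, Min=31/255, Δ=Max-Min=173/255
L = (Max+Min)/2 = (204+31)/510 = 235/510 = 0.46078… → L = 46.1%
L ≤ 0.5 → S = Δ/(Max+Min) = 173/(204+31) = 173/235 = 0.73617… → S = 73.6%
(the 1/255 factors cancel in S and H, so raw channel differences can be used)
Max is B' → H = 60 × ((R-G)/Δ + 4) = 60 × ((31-148)/173 + 4)
  -117/173 + 4 = -0.6763… + 4 = 3.3236…
  H = 60 × 3.3236… = 199.421…° → H = 199.4°
= HSL(199.4°, 73.6%, 46.1%)


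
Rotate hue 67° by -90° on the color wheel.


New hue = (H + rotation) mod 360
New hue = (67 -90) mod 360
= -23 mod 360
= 337°


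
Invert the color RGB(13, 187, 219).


Invert: (255-R, 255-G, 255-B)
R: 255-13 = 242
G: 255-187 = 68
B: 255-219 = 36
= RGB(242, 68, 36)


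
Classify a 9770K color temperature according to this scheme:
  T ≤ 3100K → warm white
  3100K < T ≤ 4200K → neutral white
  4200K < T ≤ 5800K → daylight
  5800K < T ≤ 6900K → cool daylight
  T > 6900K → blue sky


Temperature: 9770K
9770K > 6900K → blue sky
Classification: blue sky


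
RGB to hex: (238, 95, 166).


R = 238 → EE (hex)
G = 95 → 5F (hex)
B = 166 → A6 (hex)
Hex = #EE5FA6
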